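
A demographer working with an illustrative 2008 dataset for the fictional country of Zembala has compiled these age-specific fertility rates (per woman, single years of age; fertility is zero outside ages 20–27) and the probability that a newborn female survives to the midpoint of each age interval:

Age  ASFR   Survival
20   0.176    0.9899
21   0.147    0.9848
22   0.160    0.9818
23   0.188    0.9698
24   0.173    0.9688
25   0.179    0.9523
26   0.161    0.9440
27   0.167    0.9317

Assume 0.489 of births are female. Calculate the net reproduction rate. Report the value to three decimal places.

Proportion female at birth = 0.489.
Survival-weighted fertility by age (1·fₓ·Sₓ):
  20: 1 × 0.176 × 0.9899 = 0.17422
  21: 1 × 0.147 × 0.9848 = 0.14477
  22: 1 × 0.160 × 0.9818 = 0.15709
  23: 1 × 0.188 × 0.9698 = 0.18232
  24: 1 × 0.173 × 0.9688 = 0.16760
  25: 1 × 0.179 × 0.9523 = 0.17046
  26: 1 × 0.161 × 0.9440 = 0.15198
  27: 1 × 0.167 × 0.9317 = 0.15559
Sum = 1.30403
NRR = 0.489 × 1.30403 = 0.63767

0.638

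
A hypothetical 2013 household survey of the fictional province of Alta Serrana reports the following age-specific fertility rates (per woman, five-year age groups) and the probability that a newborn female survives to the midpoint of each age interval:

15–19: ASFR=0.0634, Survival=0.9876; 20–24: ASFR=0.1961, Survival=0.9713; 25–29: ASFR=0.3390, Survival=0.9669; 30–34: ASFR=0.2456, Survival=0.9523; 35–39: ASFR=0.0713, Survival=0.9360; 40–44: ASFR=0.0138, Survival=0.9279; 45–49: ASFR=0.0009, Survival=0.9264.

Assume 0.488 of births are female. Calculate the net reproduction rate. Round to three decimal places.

Proportion female at birth = 0.488.
Each age group contributes 5 × ASFR × survival:
  15–19: 5 × 0.0634 × 0.9876 = 0.31307
  20–24: 5 × 0.1961 × 0.9713 = 0.95236
  25–29: 5 × 0.3390 × 0.9669 = 1.63890
  30–34: 5 × 0.2456 × 0.9523 = 1.16942
  35–39: 5 × 0.0713 × 0.9360 = 0.33368
  40–44: 5 × 0.0138 × 0.9279 = 0.06403
  45–49: 5 × 0.0009 × 0.9264 = 0.00417
Sum = 4.47563
NRR = 0.488 × 4.47563 = 2.18411

2.184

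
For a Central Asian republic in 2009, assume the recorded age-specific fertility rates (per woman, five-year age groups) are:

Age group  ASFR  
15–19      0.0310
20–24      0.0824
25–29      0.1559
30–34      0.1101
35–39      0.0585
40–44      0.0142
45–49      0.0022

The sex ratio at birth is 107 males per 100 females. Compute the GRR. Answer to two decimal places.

Proportion female at birth = 100 / (100 + 107) = 0.48309.
Sum of ASFRs = 0.0310 + 0.0824 + 0.1559 + 0.1101 + 0.0585 + 0.0142 + 0.0022 = 0.4543
TFR = 5 × 0.4543 = 2.2715
GRR = 0.48309 × 2.2715 = 1.09734

1.10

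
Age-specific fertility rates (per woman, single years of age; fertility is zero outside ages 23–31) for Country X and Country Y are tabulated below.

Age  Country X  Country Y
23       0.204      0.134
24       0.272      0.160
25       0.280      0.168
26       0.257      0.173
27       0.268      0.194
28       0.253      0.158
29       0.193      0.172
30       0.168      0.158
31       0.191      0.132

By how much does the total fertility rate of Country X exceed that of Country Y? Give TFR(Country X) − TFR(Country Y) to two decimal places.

Country X:
  Sum of ASFRs = 0.204 + 0.272 + 0.280 + 0.257 + 0.268 + 0.253 + 0.193 + 0.168 + 0.191 = 2.086
  TFR = 2.086
Country Y:
  Sum of ASFRs = 0.134 + 0.160 + 0.168 + 0.173 + 0.194 + 0.158 + 0.172 + 0.158 + 0.132 = 1.449
  TFR = 1.449
Difference = 2.086 − 1.449 = 0.637

0.64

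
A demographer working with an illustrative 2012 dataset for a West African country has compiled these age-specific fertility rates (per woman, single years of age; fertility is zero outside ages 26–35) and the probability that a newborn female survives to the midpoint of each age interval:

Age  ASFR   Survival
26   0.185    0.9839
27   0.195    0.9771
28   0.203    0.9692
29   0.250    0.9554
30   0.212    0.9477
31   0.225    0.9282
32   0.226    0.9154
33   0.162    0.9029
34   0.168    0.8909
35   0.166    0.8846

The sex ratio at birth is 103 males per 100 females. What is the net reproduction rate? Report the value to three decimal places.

0.920

Proportion female at birth = 100 / (100 + 103) = 0.49261.
Survival-weighted fertility by age (1·fₓ·Sₓ):
  26: 1 × 0.185 × 0.9839 = 0.18202
  27: 1 × 0.195 × 0.9771 = 0.19053
  28: 1 × 0.203 × 0.9692 = 0.19675
  29: 1 × 0.250 × 0.9554 = 0.23885
  30: 1 × 0.212 × 0.9477 = 0.20091
  31: 1 × 0.225 × 0.9282 = 0.20885
  32: 1 × 0.226 × 0.9154 = 0.20688
  33: 1 × 0.162 × 0.9029 = 0.14627
  34: 1 × 0.168 × 0.8909 = 0.14967
  35: 1 × 0.166 × 0.8846 = 0.14684
Sum = 1.86757
NRR = 0.49261 × 1.86757 = 0.91998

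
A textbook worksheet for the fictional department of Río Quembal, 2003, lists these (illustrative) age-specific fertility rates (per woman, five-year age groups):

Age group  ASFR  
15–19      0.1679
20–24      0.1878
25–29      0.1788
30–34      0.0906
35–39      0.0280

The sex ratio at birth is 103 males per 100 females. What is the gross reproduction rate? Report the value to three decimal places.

1.609

Proportion female at birth = 100 / (100 + 103) = 0.49261.
Sum of ASFRs = 0.1679 + 0.1878 + 0.1788 + 0.0906 + 0.0280 = 0.6531
TFR = 5 × 0.6531 = 3.2655
GRR = 0.49261 × 3.2655 = 1.60862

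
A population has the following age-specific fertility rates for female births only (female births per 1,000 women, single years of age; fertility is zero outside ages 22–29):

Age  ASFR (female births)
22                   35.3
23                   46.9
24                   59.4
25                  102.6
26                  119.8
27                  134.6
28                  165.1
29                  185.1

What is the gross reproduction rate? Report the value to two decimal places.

0.85

Sum of female ASFRs = 35.3 + 46.9 + 59.4 + 102.6 + 119.8 + 134.6 + 165.1 + 185.1 = 848.8
GRR = 848.8 / 1000 = 0.8488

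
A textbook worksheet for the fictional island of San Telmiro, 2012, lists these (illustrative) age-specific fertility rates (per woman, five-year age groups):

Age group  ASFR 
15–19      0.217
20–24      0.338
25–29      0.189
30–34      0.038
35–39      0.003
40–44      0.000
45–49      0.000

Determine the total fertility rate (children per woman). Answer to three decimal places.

Sum of ASFRs = 0.217 + 0.338 + 0.189 + 0.038 + 0.003 + 0.000 + 0.000 = 0.785
TFR = 5 × 0.785 = 3.925

3.925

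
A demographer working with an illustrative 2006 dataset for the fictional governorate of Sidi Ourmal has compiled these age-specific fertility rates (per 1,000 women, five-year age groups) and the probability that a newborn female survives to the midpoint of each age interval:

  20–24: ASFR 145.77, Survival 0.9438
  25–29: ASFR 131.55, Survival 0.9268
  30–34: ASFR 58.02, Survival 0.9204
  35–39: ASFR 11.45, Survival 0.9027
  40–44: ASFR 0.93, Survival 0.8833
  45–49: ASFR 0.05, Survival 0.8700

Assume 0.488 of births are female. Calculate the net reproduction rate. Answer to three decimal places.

0.791

Proportion female at birth = 0.488.
Survival-weighted fertility by age (5·fₓ·Sₓ):
  20–24: 5 × 145.77/1000 × 0.9438 = 0.68789
  25–29: 5 × 131.55/1000 × 0.9268 = 0.60960
  30–34: 5 × 58.02/1000 × 0.9204 = 0.26701
  35–39: 5 × 11.45/1000 × 0.9027 = 0.05168
  40–44: 5 × 0.93/1000 × 0.8833 = 0.00411
  45–49: 5 × 0.05/1000 × 0.8700 = 0.00022
Sum = 1.62051
NRR = 0.488 × 1.62051 = 0.79081
An NRR under 1 implies long-run decline under these rates.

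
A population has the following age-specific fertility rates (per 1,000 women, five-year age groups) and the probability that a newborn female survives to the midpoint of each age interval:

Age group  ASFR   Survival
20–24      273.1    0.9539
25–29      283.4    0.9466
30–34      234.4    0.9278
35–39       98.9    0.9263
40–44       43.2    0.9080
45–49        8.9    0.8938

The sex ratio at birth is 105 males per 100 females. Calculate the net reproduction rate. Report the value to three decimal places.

Proportion female at birth = 100 / (100 + 105) = 0.48780.
Per-age-group product (5 × ASFR × survival probability):
  20–24: 5 × 273.1/1000 × 0.9539 = 1.30255
  25–29: 5 × 283.4/1000 × 0.9466 = 1.34133
  30–34: 5 × 234.4/1000 × 0.9278 = 1.08738
  35–39: 5 × 98.9/1000 × 0.9263 = 0.45806
  40–44: 5 × 43.2/1000 × 0.9080 = 0.19613
  45–49: 5 × 8.9/1000 × 0.8938 = 0.03977
Sum = 4.42522
NRR = 0.48780 × 4.42522 = 2.15862

2.159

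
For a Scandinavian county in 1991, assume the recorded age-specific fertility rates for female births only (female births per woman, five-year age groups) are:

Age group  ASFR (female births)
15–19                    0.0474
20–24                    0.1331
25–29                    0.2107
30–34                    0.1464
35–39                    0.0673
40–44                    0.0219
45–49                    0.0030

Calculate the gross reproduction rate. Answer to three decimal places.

Sum of female ASFRs = 0.0474 + 0.1331 + 0.2107 + 0.1464 + 0.0673 + 0.0219 + 0.0030 = 0.6298
GRR = 5 × 0.6298 = 3.149

3.149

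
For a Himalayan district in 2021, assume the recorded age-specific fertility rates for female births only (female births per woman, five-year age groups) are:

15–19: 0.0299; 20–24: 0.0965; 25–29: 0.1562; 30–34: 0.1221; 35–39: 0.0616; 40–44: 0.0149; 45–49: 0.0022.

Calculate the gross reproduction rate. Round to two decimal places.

2.42

Sum of female ASFRs = 0.0299 + 0.0965 + 0.1562 + 0.1221 + 0.0616 + 0.0149 + 0.0022 = 0.4834
GRR = 5 × 0.4834 = 2.417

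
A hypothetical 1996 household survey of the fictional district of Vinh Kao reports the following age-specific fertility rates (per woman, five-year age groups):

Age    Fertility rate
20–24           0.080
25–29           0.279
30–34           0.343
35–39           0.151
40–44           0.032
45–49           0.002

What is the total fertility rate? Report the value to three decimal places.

Sum of ASFRs = 0.080 + 0.279 + 0.343 + 0.151 + 0.032 + 0.002 = 0.887
TFR = 5 × 0.887 = 4.435

4.435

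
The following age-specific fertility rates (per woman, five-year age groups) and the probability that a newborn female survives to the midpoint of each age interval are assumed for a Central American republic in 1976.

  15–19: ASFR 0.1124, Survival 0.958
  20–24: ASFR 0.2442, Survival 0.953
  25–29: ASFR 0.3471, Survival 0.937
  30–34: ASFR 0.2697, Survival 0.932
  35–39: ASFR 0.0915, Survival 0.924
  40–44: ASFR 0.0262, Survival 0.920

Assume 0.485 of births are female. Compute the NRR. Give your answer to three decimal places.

2.487

Proportion female at birth = 0.485.
Each age group contributes 5 × ASFR × survival:
  15–19: 5 × 0.1124 × 0.958 = 0.53840
  20–24: 5 × 0.2442 × 0.953 = 1.16361
  25–29: 5 × 0.3471 × 0.937 = 1.62616
  30–34: 5 × 0.2697 × 0.932 = 1.25680
  35–39: 5 × 0.0915 × 0.924 = 0.42273
  40–44: 5 × 0.0262 × 0.920 = 0.12052
Sum = 5.12822
NRR = 0.485 × 5.12822 = 2.48719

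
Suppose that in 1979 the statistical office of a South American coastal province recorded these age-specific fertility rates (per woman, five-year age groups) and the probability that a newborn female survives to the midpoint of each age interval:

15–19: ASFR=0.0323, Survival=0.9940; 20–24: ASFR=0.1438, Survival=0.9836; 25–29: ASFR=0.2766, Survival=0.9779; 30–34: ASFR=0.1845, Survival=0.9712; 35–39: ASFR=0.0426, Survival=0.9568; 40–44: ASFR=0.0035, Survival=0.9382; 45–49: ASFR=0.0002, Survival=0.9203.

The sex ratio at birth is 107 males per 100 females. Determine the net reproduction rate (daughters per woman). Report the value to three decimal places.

1.612

Proportion female at birth = 100 / (100 + 107) = 0.48309.
Each age group contributes 5 × ASFR × survival:
  15–19: 5 × 0.0323 × 0.9940 = 0.16053
  20–24: 5 × 0.1438 × 0.9836 = 0.70721
  25–29: 5 × 0.2766 × 0.9779 = 1.35244
  30–34: 5 × 0.1845 × 0.9712 = 0.89593
  35–39: 5 × 0.0426 × 0.9568 = 0.20380
  40–44: 5 × 0.0035 × 0.9382 = 0.01642
  45–49: 5 × 0.0002 × 0.9203 = 0.00092
Sum = 3.33725
NRR = 0.48309 × 3.33725 = 1.61219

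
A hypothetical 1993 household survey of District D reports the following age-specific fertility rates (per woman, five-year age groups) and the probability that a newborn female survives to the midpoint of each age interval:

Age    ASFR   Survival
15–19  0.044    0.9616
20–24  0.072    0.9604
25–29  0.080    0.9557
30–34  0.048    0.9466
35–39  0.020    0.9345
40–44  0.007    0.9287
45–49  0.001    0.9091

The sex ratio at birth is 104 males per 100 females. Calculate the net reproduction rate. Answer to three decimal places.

0.636

Proportion female at birth = 100 / (100 + 104) = 0.49020.
Weighting each age-specific rate by interval width and survival:
  15–19: 5 × 0.044 × 0.9616 = 0.21155
  20–24: 5 × 0.072 × 0.9604 = 0.34574
  25–29: 5 × 0.080 × 0.9557 = 0.38228
  30–34: 5 × 0.048 × 0.9466 = 0.22718
  35–39: 5 × 0.020 × 0.9345 = 0.09345
  40–44: 5 × 0.007 × 0.9287 = 0.03250
  45–49: 5 × 0.001 × 0.9091 = 0.00455
Sum = 1.29725
NRR = 0.49020 × 1.29725 = 0.63591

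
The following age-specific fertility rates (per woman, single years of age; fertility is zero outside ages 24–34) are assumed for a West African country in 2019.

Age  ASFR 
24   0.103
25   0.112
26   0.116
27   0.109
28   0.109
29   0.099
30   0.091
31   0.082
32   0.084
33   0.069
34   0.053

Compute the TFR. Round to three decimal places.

Sum of ASFRs = 0.103 + 0.112 + 0.116 + 0.109 + 0.109 + 0.099 + 0.091 + 0.082 + 0.084 + 0.069 + 0.053 = 1.027
TFR = 1.027

1.027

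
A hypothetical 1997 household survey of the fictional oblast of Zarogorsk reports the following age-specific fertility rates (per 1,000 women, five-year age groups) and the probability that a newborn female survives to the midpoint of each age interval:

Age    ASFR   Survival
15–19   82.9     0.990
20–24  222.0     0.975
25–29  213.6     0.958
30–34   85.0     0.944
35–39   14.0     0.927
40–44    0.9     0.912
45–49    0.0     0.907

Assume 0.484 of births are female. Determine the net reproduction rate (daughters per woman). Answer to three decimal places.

Proportion female at birth = 0.484.
Each age group contributes 5 × ASFR × survival:
  15–19: 5 × 82.9/1000 × 0.990 = 0.41036
  20–24: 5 × 222.0/1000 × 0.975 = 1.08225
  25–29: 5 × 213.6/1000 × 0.958 = 1.02314
  30–34: 5 × 85.0/1000 × 0.944 = 0.40120
  35–39: 5 × 14.0/1000 × 0.927 = 0.06489
  40–44: 5 × 0.9/1000 × 0.912 = 0.00410
  45–49: 5 × 0.0/1000 × 0.907 = 0.00000
Sum = 2.98594
NRR = 0.484 × 2.98594 = 1.44519
With NRR above 1 the population is above replacement fertility.

1.445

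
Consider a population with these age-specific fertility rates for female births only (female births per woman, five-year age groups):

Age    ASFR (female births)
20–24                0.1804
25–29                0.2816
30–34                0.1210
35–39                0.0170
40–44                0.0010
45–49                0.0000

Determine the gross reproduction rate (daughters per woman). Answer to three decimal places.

Sum of female ASFRs = 0.1804 + 0.2816 + 0.1210 + 0.0170 + 0.0010 + 0.0000 = 0.6010
GRR = 5 × 0.6010 = 3.005

3.005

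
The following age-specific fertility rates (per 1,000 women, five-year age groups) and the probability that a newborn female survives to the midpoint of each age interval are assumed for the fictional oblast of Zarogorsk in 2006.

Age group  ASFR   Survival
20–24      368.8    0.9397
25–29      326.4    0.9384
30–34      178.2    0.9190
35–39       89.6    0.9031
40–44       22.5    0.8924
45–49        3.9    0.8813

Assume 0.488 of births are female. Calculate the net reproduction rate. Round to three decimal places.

Proportion female at birth = 0.488.
Each age group contributes 5 × ASFR × survival:
  20–24: 5 × 368.8/1000 × 0.9397 = 1.73281
  25–29: 5 × 326.4/1000 × 0.9384 = 1.53147
  30–34: 5 × 178.2/1000 × 0.9190 = 0.81883
  35–39: 5 × 89.6/1000 × 0.9031 = 0.40459
  40–44: 5 × 22.5/1000 × 0.8924 = 0.10040
  45–49: 5 × 3.9/1000 × 0.8813 = 0.01719
Sum = 4.60529
NRR = 0.488 × 4.60529 = 2.24738
With NRR above 1 the population is above replacement fertility.

2.247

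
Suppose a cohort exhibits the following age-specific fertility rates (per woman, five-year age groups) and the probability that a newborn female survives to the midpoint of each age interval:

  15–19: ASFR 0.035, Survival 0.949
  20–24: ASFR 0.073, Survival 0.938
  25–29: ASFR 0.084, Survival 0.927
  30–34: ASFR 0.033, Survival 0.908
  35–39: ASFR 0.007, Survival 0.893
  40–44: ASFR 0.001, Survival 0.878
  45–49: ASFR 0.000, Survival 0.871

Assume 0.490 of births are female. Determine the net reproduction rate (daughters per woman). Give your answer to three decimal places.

0.531

Proportion female at birth = 0.490.
Per-age-group product (5 × ASFR × survival probability):
  15–19: 5 × 0.035 × 0.949 = 0.16608
  20–24: 5 × 0.073 × 0.938 = 0.34237
  25–29: 5 × 0.084 × 0.927 = 0.38934
  30–34: 5 × 0.033 × 0.908 = 0.14982
  35–39: 5 × 0.007 × 0.893 = 0.03126
  40–44: 5 × 0.001 × 0.878 = 0.00439
  45–49: 5 × 0.000 × 0.871 = 0.00000
Sum = 1.08326
NRR = 0.490 × 1.08326 = 0.53080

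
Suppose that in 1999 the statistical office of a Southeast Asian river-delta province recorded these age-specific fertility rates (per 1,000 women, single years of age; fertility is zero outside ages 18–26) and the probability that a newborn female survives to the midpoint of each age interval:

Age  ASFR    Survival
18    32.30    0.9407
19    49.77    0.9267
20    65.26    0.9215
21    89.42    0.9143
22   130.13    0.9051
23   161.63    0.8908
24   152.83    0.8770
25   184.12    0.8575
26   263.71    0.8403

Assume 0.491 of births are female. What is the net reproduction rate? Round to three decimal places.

0.488

Proportion female at birth = 0.491.
Weighting each age-specific rate by interval width and survival:
  18: 1 × 32.30/1000 × 0.9407 = 0.03038
  19: 1 × 49.77/1000 × 0.9267 = 0.04612
  20: 1 × 65.26/1000 × 0.9215 = 0.06014
  21: 1 × 89.42/1000 × 0.9143 = 0.08176
  22: 1 × 130.13/1000 × 0.9051 = 0.11778
  23: 1 × 161.63/1000 × 0.8908 = 0.14398
  24: 1 × 152.83/1000 × 0.8770 = 0.13403
  25: 1 × 184.12/1000 × 0.8575 = 0.15788
  26: 1 × 263.71/1000 × 0.8403 = 0.22160
Sum = 0.99367
NRR = 0.491 × 0.99367 = 0.48789
NRR < 1, so the cohort does not fully replace itself.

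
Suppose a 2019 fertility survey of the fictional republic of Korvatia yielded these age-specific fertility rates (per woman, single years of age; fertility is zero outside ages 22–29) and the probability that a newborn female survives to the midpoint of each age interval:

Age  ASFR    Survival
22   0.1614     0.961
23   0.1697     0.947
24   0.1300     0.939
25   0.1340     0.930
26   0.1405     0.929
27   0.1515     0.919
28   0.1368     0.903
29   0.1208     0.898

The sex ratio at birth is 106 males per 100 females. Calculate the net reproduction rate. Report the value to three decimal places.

Proportion female at birth = 100 / (100 + 106) = 0.48544.
Per-age-group product (1 × ASFR × survival probability):
  22: 1 × 0.1614 × 0.961 = 0.15511
  23: 1 × 0.1697 × 0.947 = 0.16071
  24: 1 × 0.1300 × 0.939 = 0.12207
  25: 1 × 0.1340 × 0.930 = 0.12462
  26: 1 × 0.1405 × 0.929 = 0.13052
  27: 1 × 0.1515 × 0.919 = 0.13923
  28: 1 × 0.1368 × 0.903 = 0.12353
  29: 1 × 0.1208 × 0.898 = 0.10848
Sum = 1.06427
NRR = 0.48544 × 1.06427 = 0.51664

0.517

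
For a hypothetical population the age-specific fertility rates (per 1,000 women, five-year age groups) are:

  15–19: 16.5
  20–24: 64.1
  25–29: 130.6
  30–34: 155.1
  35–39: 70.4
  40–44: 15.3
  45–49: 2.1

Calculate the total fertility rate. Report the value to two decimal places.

Sum of ASFRs = 16.5 + 64.1 + 130.6 + 155.1 + 70.4 + 15.3 + 2.1 = 454.1
TFR = 5 × 454.1 / 1000 = 2.2705

2.27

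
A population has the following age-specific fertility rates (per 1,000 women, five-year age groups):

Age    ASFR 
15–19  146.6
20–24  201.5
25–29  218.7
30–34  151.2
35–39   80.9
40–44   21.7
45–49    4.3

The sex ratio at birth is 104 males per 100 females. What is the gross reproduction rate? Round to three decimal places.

Proportion female at birth = 100 / (100 + 104) = 0.49020.
Sum of ASFRs = 146.6 + 201.5 + 218.7 + 151.2 + 80.9 + 21.7 + 4.3 = 824.9
TFR = 5 × 824.9 / 1000 = 4.1245
GRR = 0.49020 × 4.1245 = 2.02183

2.022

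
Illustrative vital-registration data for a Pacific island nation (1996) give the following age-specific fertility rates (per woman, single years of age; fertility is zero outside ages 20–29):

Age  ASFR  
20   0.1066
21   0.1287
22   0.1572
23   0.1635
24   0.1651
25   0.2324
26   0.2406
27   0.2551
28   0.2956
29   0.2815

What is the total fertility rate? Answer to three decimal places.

Sum of ASFRs = 0.1066 + 0.1287 + 0.1572 + 0.1635 + 0.1651 + 0.2324 + 0.2406 + 0.2551 + 0.2956 + 0.2815 = 2.0263
TFR = 2.0263

2.026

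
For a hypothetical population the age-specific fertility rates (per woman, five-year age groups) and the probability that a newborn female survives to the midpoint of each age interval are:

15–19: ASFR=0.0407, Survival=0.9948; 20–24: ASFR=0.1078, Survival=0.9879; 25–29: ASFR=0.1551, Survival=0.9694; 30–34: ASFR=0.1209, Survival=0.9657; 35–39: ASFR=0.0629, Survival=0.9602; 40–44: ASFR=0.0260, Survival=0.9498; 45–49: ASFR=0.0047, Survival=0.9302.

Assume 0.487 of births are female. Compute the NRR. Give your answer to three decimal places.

1.226

Proportion female at birth = 0.487.
Each age group contributes 5 × ASFR × survival:
  15–19: 5 × 0.0407 × 0.9948 = 0.20244
  20–24: 5 × 0.1078 × 0.9879 = 0.53248
  25–29: 5 × 0.1551 × 0.9694 = 0.75177
  30–34: 5 × 0.1209 × 0.9657 = 0.58377
  35–39: 5 × 0.0629 × 0.9602 = 0.30198
  40–44: 5 × 0.0260 × 0.9498 = 0.12347
  45–49: 5 × 0.0047 × 0.9302 = 0.02186
Sum = 2.51777
NRR = 0.487 × 2.51777 = 1.22615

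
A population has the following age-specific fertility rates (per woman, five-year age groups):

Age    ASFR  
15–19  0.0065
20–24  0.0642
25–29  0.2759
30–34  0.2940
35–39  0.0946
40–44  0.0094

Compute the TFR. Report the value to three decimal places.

3.723

Sum of ASFRs = 0.0065 + 0.0642 + 0.2759 + 0.2940 + 0.0946 + 0.0094 = 0.7446
TFR = 5 × 0.7446 = 3.723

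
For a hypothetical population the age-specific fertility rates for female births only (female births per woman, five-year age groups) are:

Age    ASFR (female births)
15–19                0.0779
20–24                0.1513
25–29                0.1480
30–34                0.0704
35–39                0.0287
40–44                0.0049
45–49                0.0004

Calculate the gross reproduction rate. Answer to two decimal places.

Sum of female ASFRs = 0.0779 + 0.1513 + 0.1480 + 0.0704 + 0.0287 + 0.0049 + 0.0004 = 0.4816
GRR = 5 × 0.4816 = 2.408

2.41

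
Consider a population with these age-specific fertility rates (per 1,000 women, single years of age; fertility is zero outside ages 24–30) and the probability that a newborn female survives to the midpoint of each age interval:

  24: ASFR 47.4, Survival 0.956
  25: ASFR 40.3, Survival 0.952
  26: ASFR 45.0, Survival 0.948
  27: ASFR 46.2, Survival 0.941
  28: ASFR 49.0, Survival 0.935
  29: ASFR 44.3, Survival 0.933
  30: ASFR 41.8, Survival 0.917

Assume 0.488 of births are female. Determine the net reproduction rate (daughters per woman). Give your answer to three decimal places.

0.144

Proportion female at birth = 0.488.
Survival-weighted fertility by age (1·fₓ·Sₓ):
  24: 1 × 47.4/1000 × 0.956 = 0.04531
  25: 1 × 40.3/1000 × 0.952 = 0.03837
  26: 1 × 45.0/1000 × 0.948 = 0.04266
  27: 1 × 46.2/1000 × 0.941 = 0.04347
  28: 1 × 49.0/1000 × 0.935 = 0.04582
  29: 1 × 44.3/1000 × 0.933 = 0.04133
  30: 1 × 41.8/1000 × 0.917 = 0.03833
Sum = 0.29529
NRR = 0.488 × 0.29529 = 0.14410
NRR < 1, so the cohort does not fully replace itself.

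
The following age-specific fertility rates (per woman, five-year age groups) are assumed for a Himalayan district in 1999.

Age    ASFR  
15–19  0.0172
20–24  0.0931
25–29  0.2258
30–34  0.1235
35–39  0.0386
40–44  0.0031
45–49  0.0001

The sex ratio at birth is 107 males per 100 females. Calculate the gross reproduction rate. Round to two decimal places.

1.21

Proportion female at birth = 100 / (100 + 107) = 0.48309.
Sum of ASFRs = 0.0172 + 0.0931 + 0.2258 + 0.1235 + 0.0386 + 0.0031 + 0.0001 = 0.5014
TFR = 5 × 0.5014 = 2.507
GRR = 0.48309 × 2.507 = 1.21111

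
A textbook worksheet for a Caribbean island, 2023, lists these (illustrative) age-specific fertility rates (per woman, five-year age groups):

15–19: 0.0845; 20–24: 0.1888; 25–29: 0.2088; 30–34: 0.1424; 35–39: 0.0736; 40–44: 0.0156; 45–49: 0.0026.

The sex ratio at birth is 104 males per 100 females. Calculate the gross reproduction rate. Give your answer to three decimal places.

Proportion female at birth = 100 / (100 + 104) = 0.49020.
Sum of ASFRs = 0.0845 + 0.1888 + 0.2088 + 0.1424 + 0.0736 + 0.0156 + 0.0026 = 0.7163
TFR = 5 × 0.7163 = 3.5815
GRR = 0.49020 × 3.5815 = 1.75565

1.756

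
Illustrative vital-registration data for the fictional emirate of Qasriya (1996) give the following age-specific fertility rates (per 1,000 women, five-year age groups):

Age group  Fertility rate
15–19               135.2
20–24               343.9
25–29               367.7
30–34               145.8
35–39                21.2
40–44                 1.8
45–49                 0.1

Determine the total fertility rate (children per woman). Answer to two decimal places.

Sum of ASFRs = 135.2 + 343.9 + 367.7 + 145.8 + 21.2 + 1.8 + 0.1 = 1015.7
TFR = 5 × 1015.7 / 1000 = 5.0785

5.08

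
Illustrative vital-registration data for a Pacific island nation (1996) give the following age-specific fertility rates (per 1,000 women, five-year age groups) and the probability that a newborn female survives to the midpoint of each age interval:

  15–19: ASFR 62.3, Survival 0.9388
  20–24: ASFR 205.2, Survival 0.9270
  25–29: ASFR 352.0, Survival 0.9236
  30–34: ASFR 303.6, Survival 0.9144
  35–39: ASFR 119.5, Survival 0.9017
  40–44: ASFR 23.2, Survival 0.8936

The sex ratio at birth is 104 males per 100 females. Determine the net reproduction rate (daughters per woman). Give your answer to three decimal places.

2.402

Proportion female at birth = 100 / (100 + 104) = 0.49020.
Each age group contributes 5 × ASFR × survival:
  15–19: 5 × 62.3/1000 × 0.9388 = 0.29244
  20–24: 5 × 205.2/1000 × 0.9270 = 0.95110
  25–29: 5 × 352.0/1000 × 0.9236 = 1.62554
  30–34: 5 × 303.6/1000 × 0.9144 = 1.38806
  35–39: 5 × 119.5/1000 × 0.9017 = 0.53877
  40–44: 5 × 23.2/1000 × 0.8936 = 0.10366
Sum = 4.89957
NRR = 0.49020 × 4.89957 = 2.40177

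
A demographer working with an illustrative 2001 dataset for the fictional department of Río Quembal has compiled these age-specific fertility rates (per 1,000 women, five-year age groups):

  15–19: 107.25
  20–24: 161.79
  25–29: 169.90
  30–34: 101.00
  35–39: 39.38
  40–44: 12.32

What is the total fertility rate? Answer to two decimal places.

2.96

Sum of ASFRs = 107.25 + 161.79 + 169.90 + 101.00 + 39.38 + 12.32 = 591.64
TFR = 5 × 591.64 / 1000 = 2.9582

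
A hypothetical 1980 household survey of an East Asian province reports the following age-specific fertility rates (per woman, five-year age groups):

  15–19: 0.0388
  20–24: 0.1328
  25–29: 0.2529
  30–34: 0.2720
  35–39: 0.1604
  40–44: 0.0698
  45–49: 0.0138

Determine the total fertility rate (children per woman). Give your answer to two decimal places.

Sum of ASFRs = 0.0388 + 0.1328 + 0.2529 + 0.2720 + 0.1604 + 0.0698 + 0.0138 = 0.9405
TFR = 5 × 0.9405 = 4.7025

4.70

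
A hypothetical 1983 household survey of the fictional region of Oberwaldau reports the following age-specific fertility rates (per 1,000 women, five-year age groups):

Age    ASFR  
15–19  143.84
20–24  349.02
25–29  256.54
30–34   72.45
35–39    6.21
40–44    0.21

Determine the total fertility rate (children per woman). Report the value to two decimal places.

Sum of ASFRs = 143.84 + 349.02 + 256.54 + 72.45 + 6.21 + 0.21 = 828.27
TFR = 5 × 828.27 / 1000 = 4.14135

4.14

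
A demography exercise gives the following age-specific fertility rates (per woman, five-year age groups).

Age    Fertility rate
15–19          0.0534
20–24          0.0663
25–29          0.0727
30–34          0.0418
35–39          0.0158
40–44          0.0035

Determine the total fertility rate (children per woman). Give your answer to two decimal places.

Sum of ASFRs = 0.0534 + 0.0663 + 0.0727 + 0.0418 + 0.0158 + 0.0035 = 0.2535
TFR = 5 × 0.2535 = 1.2675

1.27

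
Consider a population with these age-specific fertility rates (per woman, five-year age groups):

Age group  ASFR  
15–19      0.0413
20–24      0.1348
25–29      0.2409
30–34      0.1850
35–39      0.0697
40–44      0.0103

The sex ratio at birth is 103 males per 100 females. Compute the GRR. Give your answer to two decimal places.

Proportion female at birth = 100 / (100 + 103) = 0.49261.
Sum of ASFRs = 0.0413 + 0.1348 + 0.2409 + 0.1850 + 0.0697 + 0.0103 = 0.6820
TFR = 5 × 0.6820 = 3.41
GRR = 0.49261 × 3.41 = 1.67980

1.68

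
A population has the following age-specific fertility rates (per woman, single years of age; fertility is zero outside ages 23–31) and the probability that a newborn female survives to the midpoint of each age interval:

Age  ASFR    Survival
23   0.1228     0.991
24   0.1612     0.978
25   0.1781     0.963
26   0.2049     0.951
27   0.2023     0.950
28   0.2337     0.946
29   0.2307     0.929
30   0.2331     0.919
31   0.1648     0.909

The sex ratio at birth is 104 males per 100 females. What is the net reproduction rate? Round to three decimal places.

Proportion female at birth = 100 / (100 + 104) = 0.49020.
Each age group contributes 1 × ASFR × survival:
  23: 1 × 0.1228 × 0.991 = 0.12169
  24: 1 × 0.1612 × 0.978 = 0.15765
  25: 1 × 0.1781 × 0.963 = 0.17151
  26: 1 × 0.2049 × 0.951 = 0.19486
  27: 1 × 0.2023 × 0.950 = 0.19219
  28: 1 × 0.2337 × 0.946 = 0.22108
  29: 1 × 0.2307 × 0.929 = 0.21432
  30: 1 × 0.2331 × 0.919 = 0.21422
  31: 1 × 0.1648 × 0.909 = 0.14980
Sum = 1.63732
NRR = 0.49020 × 1.63732 = 0.80261
NRR < 1, so the cohort does not fully replace itself.

0.803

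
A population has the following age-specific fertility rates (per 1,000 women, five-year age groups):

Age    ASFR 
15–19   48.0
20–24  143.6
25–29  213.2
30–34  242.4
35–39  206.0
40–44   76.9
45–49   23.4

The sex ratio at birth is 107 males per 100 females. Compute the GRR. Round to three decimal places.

2.303

Proportion female at birth = 100 / (100 + 107) = 0.48309.
Sum of ASFRs = 48.0 + 143.6 + 213.2 + 242.4 + 206.0 + 76.9 + 23.4 = 953.5
TFR = 5 × 953.5 / 1000 = 4.7675
GRR = 0.48309 × 4.7675 = 2.30313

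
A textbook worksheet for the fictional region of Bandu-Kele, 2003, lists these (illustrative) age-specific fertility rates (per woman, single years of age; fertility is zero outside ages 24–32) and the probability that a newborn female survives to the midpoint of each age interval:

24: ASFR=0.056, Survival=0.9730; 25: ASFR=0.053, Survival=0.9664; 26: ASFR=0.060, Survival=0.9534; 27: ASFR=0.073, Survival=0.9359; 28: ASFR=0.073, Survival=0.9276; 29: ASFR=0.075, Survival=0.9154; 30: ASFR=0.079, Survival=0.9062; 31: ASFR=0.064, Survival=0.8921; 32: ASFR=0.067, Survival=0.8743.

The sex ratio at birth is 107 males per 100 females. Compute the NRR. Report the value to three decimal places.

0.268

Proportion female at birth = 100 / (100 + 107) = 0.48309.
Per-age-group product (1 × ASFR × survival probability):
  24: 1 × 0.056 × 0.9730 = 0.05449
  25: 1 × 0.053 × 0.9664 = 0.05122
  26: 1 × 0.060 × 0.9534 = 0.05720
  27: 1 × 0.073 × 0.9359 = 0.06832
  28: 1 × 0.073 × 0.9276 = 0.06771
  29: 1 × 0.075 × 0.9154 = 0.06866
  30: 1 × 0.079 × 0.9062 = 0.07159
  31: 1 × 0.064 × 0.8921 = 0.05709
  32: 1 × 0.067 × 0.8743 = 0.05858
Sum = 0.55486
NRR = 0.48309 × 0.55486 = 0.26805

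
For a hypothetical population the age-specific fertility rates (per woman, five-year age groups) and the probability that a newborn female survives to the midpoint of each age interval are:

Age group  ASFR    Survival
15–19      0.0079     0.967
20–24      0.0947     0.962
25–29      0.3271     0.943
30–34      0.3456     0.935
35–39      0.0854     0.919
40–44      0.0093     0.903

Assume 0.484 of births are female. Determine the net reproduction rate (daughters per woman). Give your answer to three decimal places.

1.978

Proportion female at birth = 0.484.
Per-age-group product (5 × ASFR × survival probability):
  15–19: 5 × 0.0079 × 0.967 = 0.03820
  20–24: 5 × 0.0947 × 0.962 = 0.45551
  25–29: 5 × 0.3271 × 0.943 = 1.54228
  30–34: 5 × 0.3456 × 0.935 = 1.61568
  35–39: 5 × 0.0854 × 0.919 = 0.39241
  40–44: 5 × 0.0093 × 0.903 = 0.04199
Sum = 4.08607
NRR = 0.484 × 4.08607 = 1.97766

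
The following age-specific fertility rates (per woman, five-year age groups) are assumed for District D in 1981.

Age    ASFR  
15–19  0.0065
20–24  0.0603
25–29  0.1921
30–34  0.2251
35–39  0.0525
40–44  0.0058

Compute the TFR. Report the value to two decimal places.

2.71

Sum of ASFRs = 0.0065 + 0.0603 + 0.1921 + 0.2251 + 0.0525 + 0.0058 = 0.5423
TFR = 5 × 0.5423 = 2.7115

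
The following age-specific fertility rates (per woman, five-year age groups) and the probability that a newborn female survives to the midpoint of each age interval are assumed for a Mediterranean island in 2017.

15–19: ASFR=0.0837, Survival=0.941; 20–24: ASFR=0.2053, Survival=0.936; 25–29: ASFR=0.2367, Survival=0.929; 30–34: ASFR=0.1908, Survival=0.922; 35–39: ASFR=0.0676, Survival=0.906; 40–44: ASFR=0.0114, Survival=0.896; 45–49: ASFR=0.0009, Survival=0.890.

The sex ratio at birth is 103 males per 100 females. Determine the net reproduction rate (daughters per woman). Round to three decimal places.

Proportion female at birth = 100 / (100 + 103) = 0.49261.
Each age group contributes 5 × ASFR × survival:
  15–19: 5 × 0.0837 × 0.941 = 0.39381
  20–24: 5 × 0.2053 × 0.936 = 0.96080
  25–29: 5 × 0.2367 × 0.929 = 1.09947
  30–34: 5 × 0.1908 × 0.922 = 0.87959
  35–39: 5 × 0.0676 × 0.906 = 0.30623
  40–44: 5 × 0.0114 × 0.896 = 0.05107
  45–49: 5 × 0.0009 × 0.890 = 0.00401
Sum = 3.69498
NRR = 0.49261 × 3.69498 = 1.82018

1.820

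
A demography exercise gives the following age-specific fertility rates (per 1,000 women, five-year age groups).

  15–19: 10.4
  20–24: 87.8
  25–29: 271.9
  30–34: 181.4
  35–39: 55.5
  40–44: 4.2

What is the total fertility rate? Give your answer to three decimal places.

3.056

Sum of ASFRs = 10.4 + 87.8 + 271.9 + 181.4 + 55.5 + 4.2 = 611.2
TFR = 5 × 611.2 / 1000 = 3.056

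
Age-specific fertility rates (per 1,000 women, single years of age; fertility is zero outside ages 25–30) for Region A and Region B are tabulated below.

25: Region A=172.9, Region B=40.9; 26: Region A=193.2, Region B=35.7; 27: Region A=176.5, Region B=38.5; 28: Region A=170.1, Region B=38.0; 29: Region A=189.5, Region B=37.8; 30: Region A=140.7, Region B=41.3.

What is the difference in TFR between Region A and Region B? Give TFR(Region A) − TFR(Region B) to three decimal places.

Region A:
  Sum of ASFRs = 172.9 + 193.2 + 176.5 + 170.1 + 189.5 + 140.7 = 1042.9
  TFR = 1042.9 / 1000 = 1.0429
Region B:
  Sum of ASFRs = 40.9 + 35.7 + 38.5 + 38.0 + 37.8 + 41.3 = 232.2
  TFR = 232.2 / 1000 = 0.2322
Difference = 1.0429 − 0.2322 = 0.8107

0.811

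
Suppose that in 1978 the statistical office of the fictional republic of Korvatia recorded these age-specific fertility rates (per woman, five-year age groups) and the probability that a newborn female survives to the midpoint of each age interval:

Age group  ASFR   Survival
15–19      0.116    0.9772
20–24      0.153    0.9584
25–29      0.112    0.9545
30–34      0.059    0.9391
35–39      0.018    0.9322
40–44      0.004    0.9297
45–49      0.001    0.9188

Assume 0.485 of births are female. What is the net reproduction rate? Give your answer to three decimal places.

1.076

Proportion female at birth = 0.485.
Per-age-group product (5 × ASFR × survival probability):
  15–19: 5 × 0.116 × 0.9772 = 0.56678
  20–24: 5 × 0.153 × 0.9584 = 0.73318
  25–29: 5 × 0.112 × 0.9545 = 0.53452
  30–34: 5 × 0.059 × 0.9391 = 0.27703
  35–39: 5 × 0.018 × 0.9322 = 0.08390
  40–44: 5 × 0.004 × 0.9297 = 0.01859
  45–49: 5 × 0.001 × 0.9188 = 0.00459
Sum = 2.21859
NRR = 0.485 × 2.21859 = 1.07602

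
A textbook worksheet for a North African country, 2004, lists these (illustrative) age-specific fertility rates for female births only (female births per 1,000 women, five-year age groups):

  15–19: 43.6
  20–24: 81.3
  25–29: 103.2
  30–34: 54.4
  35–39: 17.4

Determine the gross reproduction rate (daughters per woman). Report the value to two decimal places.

1.50

Sum of female ASFRs = 43.6 + 81.3 + 103.2 + 54.4 + 17.4 = 299.9
GRR = 5 × 299.9 / 1000 = 1.4995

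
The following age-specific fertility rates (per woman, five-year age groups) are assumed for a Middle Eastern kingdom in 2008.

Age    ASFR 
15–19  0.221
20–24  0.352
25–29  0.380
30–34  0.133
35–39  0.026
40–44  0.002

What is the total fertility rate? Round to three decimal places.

Sum of ASFRs = 0.221 + 0.352 + 0.380 + 0.133 + 0.026 + 0.002 = 1.114
TFR = 5 × 1.114 = 5.57

5.570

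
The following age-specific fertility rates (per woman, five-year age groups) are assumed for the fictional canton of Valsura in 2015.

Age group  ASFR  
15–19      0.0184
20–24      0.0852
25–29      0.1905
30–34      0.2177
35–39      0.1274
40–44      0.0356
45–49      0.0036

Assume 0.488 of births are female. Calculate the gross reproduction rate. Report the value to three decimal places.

Proportion female at birth = 0.488.
Sum of ASFRs = 0.0184 + 0.0852 + 0.1905 + 0.2177 + 0.1274 + 0.0356 + 0.0036 = 0.6784
TFR = 5 × 0.6784 = 3.392
GRR = 0.488 × 3.392 = 1.65530

1.655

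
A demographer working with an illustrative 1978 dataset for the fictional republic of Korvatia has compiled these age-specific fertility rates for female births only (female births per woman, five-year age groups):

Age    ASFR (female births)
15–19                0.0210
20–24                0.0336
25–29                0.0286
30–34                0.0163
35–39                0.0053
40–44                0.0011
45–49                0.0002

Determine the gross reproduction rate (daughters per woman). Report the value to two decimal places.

Sum of female ASFRs = 0.0210 + 0.0336 + 0.0286 + 0.0163 + 0.0053 + 0.0011 + 0.0002 = 0.1061
GRR = 5 × 0.1061 = 0.5305

0.53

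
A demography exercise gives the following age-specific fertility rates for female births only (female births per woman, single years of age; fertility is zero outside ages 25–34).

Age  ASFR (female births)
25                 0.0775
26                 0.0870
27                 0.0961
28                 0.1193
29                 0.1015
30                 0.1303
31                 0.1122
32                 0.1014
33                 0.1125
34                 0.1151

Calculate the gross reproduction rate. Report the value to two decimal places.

1.05

Sum of female ASFRs = 0.0775 + 0.0870 + 0.0961 + 0.1193 + 0.1015 + 0.1303 + 0.1122 + 0.1014 + 0.1125 + 0.1151 = 1.0529
GRR = 1.0529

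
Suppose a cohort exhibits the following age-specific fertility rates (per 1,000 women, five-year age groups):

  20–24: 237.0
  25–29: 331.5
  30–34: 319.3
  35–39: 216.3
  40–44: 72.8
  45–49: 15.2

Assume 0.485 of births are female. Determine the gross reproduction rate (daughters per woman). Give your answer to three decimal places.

Proportion female at birth = 0.485.
Sum of ASFRs = 237.0 + 331.5 + 319.3 + 216.3 + 72.8 + 15.2 = 1192.1
TFR = 5 × 1192.1 / 1000 = 5.9605
GRR = 0.485 × 5.9605 = 2.89084

2.891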